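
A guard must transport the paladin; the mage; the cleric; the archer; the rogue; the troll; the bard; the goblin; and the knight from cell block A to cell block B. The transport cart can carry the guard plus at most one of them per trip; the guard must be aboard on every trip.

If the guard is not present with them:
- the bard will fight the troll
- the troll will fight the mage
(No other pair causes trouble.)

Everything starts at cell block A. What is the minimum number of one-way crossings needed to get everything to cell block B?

Counting alone: the guard can take at most 1 across per trip to cell block B, so moving all 9 needs at least 9 loaded trips out, with a return between consecutive ones — at least 17 crossings.
The safety rule pushes this higher. Following every safe sequence of crossings, the most of the 9 that can be at cell block B as the transport cart arrives there on crossing 17 is 8 — never all 9.
So no plan with fewer than 19 crossings exists, and this one achieves 19:
1. Guard goes to cell block B with the troll.  [cell block A: the archer, the bard, the cleric, the goblin, the knight, the mage, the paladin, the rogue | cell block B: the troll]
2. Guard goes back to cell block A alone.  [cell block A: the archer, the bard, the cleric, the goblin, the knight, the mage, the paladin, the rogue | cell block B: the troll]
3. Guard goes to cell block B with the paladin.  [cell block A: the archer, the bard, the cleric, the goblin, the knight, the mage, the rogue | cell block B: the paladin, the troll]
4. Guard goes back to cell block A alone.  [cell block A: the archer, the bard, the cleric, the goblin, the knight, the mage, the rogue | cell block B: the paladin, the troll]
5. Guard goes to cell block B with the mage.  [cell block A: the archer, the bard, the cleric, the goblin, the knight, the rogue | cell block B: the mage, the paladin, the troll]
6. Guard goes back to cell block A with the troll.  [cell block A: the archer, the bard, the cleric, the goblin, the knight, the rogue, the troll | cell block B: the mage, the paladin]
7. Guard goes to cell block B with the bard.  [cell block A: the archer, the cleric, the goblin, the knight, the rogue, the troll | cell block B: the bard, the mage, the paladin]
8. Guard goes back to cell block A alone.  [cell block A: the archer, the cleric, the goblin, the knight, the rogue, the troll | cell block B: the bard, the mage, the paladin]
9. Guard goes to cell block B with the cleric.  [cell block A: the archer, the goblin, the knight, the rogue, the troll | cell block B: the bard, the cleric, the mage, the paladin]
10. Guard goes back to cell block A alone.  [cell block A: the archer, the goblin, the knight, the rogue, the troll | cell block B: the bard, the cleric, the mage, the paladin]
11. Guard goes to cell block B with the archer.  [cell block A: the goblin, the knight, the rogue, the troll | cell block B: the archer, the bard, the cleric, the mage, the paladin]
12. Guard goes back to cell block A alone.  [cell block A: the goblin, the knight, the rogue, the troll | cell block B: the archer, the bard, the cleric, the mage, the paladin]
13. Guard goes to cell block B with the rogue.  [cell block A: the goblin, the knight, the troll | cell block B: the archer, the bard, the cleric, the mage, the paladin, the rogue]
14. Guard goes back to cell block A alone.  [cell block A: the goblin, the knight, the troll | cell block B: the archer, the bard, the cleric, the mage, the paladin, the rogue]
15. Guard goes to cell block B with the goblin.  [cell block A: the knight, the troll | cell block B: the archer, the bard, the cleric, the goblin, the mage, the paladin, the rogue]
16. Guard goes back to cell block A alone.  [cell block A: the knight, the troll | cell block B: the archer, the bard, the cleric, the goblin, the mage, the paladin, the rogue]
17. Guard goes to cell block B with the knight.  [cell block A: the troll | cell block B: the archer, the bard, the cleric, the goblin, the knight, the mage, the paladin, the rogue]
18. Guard goes back to cell block A alone.  [cell block A: the troll | cell block B: the archer, the bard, the cleric, the goblin, the knight, the mage, the paladin, the rogue]
19. Guard goes to cell block B with the troll.  [cell block A: — | cell block B: the archer, the bard, the cleric, the goblin, the knight, the mage, the paladin, the rogue, the troll]

19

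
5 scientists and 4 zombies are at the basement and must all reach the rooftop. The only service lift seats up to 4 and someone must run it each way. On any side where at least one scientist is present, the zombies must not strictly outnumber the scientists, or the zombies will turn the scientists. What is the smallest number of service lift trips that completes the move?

Counting alone: each trip to the rooftop takes at most 4 across and each return brings at least 1 back, so after t trips out (and t−1 returns) at most 4t − (t−1) of the 9 are across; that first reaches 9 at t = 3, so at least 5 crossings are needed.
The plan below uses exactly 5 crossings, so it is optimal:
1. 3 zombies → the rooftop.  (the basement: 5S 1Z; the rooftop: 0S 3Z)
2. 1 zombie ← the basement.  (the basement: 5S 2Z; the rooftop: 0S 2Z)
3. 3 scientists and 1 zombie → the rooftop.  (the basement: 2S 1Z; the rooftop: 3S 3Z)
4. 1 zombie ← the basement.  (the basement: 2S 2Z; the rooftop: 3S 2Z)
5. 2 scientists and 2 zombies → the rooftop.  (the basement: 0S 0Z; the rooftop: 5S 4Z)

5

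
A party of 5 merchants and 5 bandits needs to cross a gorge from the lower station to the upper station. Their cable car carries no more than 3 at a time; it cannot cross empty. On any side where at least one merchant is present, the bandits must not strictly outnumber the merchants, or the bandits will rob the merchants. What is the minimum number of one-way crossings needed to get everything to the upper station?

Counting alone: each trip to the upper station takes at most 3 across and each return brings at least 1 back, so after t trips out (and t−1 returns) at most 3t − (t−1) of the 10 are across; that first reaches 10 at t = 5, so at least 9 crossings are needed.
The safety rule pushes this higher. Following every safe sequence of crossings, the most of the 10 that can be at the upper station as the cable car arrives there on crossing 9 is 9 — never all 10.
So no plan with fewer than 11 crossings exists, and this one achieves 11:
1. 2 bandits → the upper station.  (the lower station: 5M 3B; the upper station: 0M 2B)
2. 1 bandit ← the lower station.  (the lower station: 5M 4B; the upper station: 0M 1B)
3. 3 bandits → the upper station.  (the lower station: 5M 1B; the upper station: 0M 4B)
4. 1 bandit ← the lower station.  (the lower station: 5M 2B; the upper station: 0M 3B)
5. 3 merchants → the upper station.  (the lower station: 2M 2B; the upper station: 3M 3B)
6. 1 merchant and 1 bandit ← the lower station.  (the lower station: 3M 3B; the upper station: 2M 2B)
7. 3 merchants → the upper station.  (the lower station: 0M 3B; the upper station: 5M 2B)
8. 1 bandit ← the lower station.  (the lower station: 0M 4B; the upper station: 5M 1B)
9. 2 bandits → the upper station.  (the lower station: 0M 2B; the upper station: 5M 3B)
10. 1 bandit ← the lower station.  (the lower station: 0M 3B; the upper station: 5M 2B)
11. 3 bandits → the upper station.  (the lower station: 0M 0B; the upper station: 5M 5B)

11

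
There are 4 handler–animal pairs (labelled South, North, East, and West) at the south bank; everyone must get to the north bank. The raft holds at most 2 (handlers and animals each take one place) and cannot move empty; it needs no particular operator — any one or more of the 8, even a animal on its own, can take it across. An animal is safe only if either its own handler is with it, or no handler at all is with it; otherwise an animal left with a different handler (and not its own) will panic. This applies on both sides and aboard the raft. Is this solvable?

Following every safe sequence of crossings from the start, the most of the 8 that can be at the north bank as the raft arrives there on crossings 1, 3, 5 is 2, 3, 4 respectively; the best ever achieved is 4 of 8.
From crossing 7 on, no configuration arises that was not already reachable earlier: only 44 distinct safe configurations (who is on which side, and where the raft is) can ever be reached, none of them has everyone across, and every continuation just revisits them. So no valid plan exists.

No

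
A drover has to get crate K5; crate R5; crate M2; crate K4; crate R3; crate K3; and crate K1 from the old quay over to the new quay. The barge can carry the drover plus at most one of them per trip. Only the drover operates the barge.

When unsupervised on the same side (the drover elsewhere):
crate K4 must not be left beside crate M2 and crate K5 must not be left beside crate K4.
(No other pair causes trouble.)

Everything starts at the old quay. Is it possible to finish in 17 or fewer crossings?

Yes — this plan uses 15 crossings (≤ 17):
1. Drover goes to the new quay with crate K4.  [the old quay: crate K1, crate K3, crate K5, crate M2, crate R3, crate R5 | the new quay: crate K4]
2. Drover goes back to the old quay alone.  [the old quay: crate K1, crate K3, crate K5, crate M2, crate R3, crate R5 | the new quay: crate K4]
3. Drover goes to the new quay with crate K5.  [the old quay: crate K1, crate K3, crate M2, crate R3, crate R5 | the new quay: crate K4, crate K5]
4. Drover goes back to the old quay with crate K4.  [the old quay: crate K1, crate K3, crate K4, crate M2, crate R3, crate R5 | the new quay: crate K5]
5. Drover goes to the new quay with crate M2.  [the old quay: crate K1, crate K3, crate K4, crate R3, crate R5 | the new quay: crate K5, crate M2]
6. Drover goes back to the old quay alone.  [the old quay: crate K1, crate K3, crate K4, crate R3, crate R5 | the new quay: crate K5, crate M2]
7. Drover goes to the new quay with crate R5.  [the old quay: crate K1, crate K3, crate K4, crate R3 | the new quay: crate K5, crate M2, crate R5]
8. Drover goes back to the old quay alone.  [the old quay: crate K1, crate K3, crate K4, crate R3 | the new quay: crate K5, crate M2, crate R5]
9. Drover goes to the new quay with crate R3.  [the old quay: crate K1, crate K3, crate K4 | the new quay: crate K5, crate M2, crate R3, crate R5]
10. Drover goes back to the old quay alone.  [the old quay: crate K1, crate K3, crate K4 | the new quay: crate K5, crate M2, crate R3, crate R5]
11. Drover goes to the new quay with crate K3.  [the old quay: crate K1, crate K4 | the new quay: crate K3, crate K5, crate M2, crate R3, crate R5]
12. Drover goes back to the old quay alone.  [the old quay: crate K1, crate K4 | the new quay: crate K3, crate K5, crate M2, crate R3, crate R5]
13. Drover goes to the new quay with crate K1.  [the old quay: crate K4 | the new quay: crate K1, crate K3, crate K5, crate M2, crate R3, crate R5]
14. Drover goes back to the old quay alone.  [the old quay: crate K4 | the new quay: crate K1, crate K3, crate K5, crate M2, crate R3, crate R5]
15. Drover goes to the new quay with crate K4.  [the old quay: — | the new quay: crate K1, crate K3, crate K4, crate K5, crate M2, crate R3, crate R5]

Yes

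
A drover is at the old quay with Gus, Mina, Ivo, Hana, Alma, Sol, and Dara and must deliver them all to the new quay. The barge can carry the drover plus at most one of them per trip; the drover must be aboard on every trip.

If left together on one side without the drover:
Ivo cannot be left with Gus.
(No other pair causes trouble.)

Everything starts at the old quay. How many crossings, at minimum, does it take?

Counting alone: the drover can take at most 1 across per trip to the new quay, so moving all 7 needs at least 7 loaded trips out, with a return between consecutive ones — at least 13 crossings.
The plan below uses exactly 13 crossings, so it is optimal:
1. Drover goes to the new quay with Gus.  [the old quay: Alma, Dara, Hana, Ivo, Mina, Sol | the new quay: Gus]
2. Drover goes back to the old quay alone.  [the old quay: Alma, Dara, Hana, Ivo, Mina, Sol | the new quay: Gus]
3. Drover goes to the new quay with Mina.  [the old quay: Alma, Dara, Hana, Ivo, Sol | the new quay: Gus, Mina]
4. Drover goes back to the old quay alone.  [the old quay: Alma, Dara, Hana, Ivo, Sol | the new quay: Gus, Mina]
5. Drover goes to the new quay with Hana.  [the old quay: Alma, Dara, Ivo, Sol | the new quay: Gus, Hana, Mina]
6. Drover goes back to the old quay alone.  [the old quay: Alma, Dara, Ivo, Sol | the new quay: Gus, Hana, Mina]
7. Drover goes to the new quay with Alma.  [the old quay: Dara, Ivo, Sol | the new quay: Alma, Gus, Hana, Mina]
8. Drover goes back to the old quay alone.  [the old quay: Dara, Ivo, Sol | the new quay: Alma, Gus, Hana, Mina]
9. Drover goes to the new quay with Sol.  [the old quay: Dara, Ivo | the new quay: Alma, Gus, Hana, Mina, Sol]
10. Drover goes back to the old quay alone.  [the old quay: Dara, Ivo | the new quay: Alma, Gus, Hana, Mina, Sol]
11. Drover goes to the new quay with Dara.  [the old quay: Ivo | the new quay: Alma, Dara, Gus, Hana, Mina, Sol]
12. Drover goes back to the old quay alone.  [the old quay: Ivo | the new quay: Alma, Dara, Gus, Hana, Mina, Sol]
13. Drover goes to the new quay with Ivo.  [the old quay: — | the new quay: Alma, Dara, Gus, Hana, Ivo, Mina, Sol]

13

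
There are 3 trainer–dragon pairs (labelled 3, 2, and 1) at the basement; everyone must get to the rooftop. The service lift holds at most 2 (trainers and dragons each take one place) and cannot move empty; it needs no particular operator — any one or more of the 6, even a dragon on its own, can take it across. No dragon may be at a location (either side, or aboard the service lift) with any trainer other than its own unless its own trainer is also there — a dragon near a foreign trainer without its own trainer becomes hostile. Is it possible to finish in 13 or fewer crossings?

Yes

Yes — this plan uses 11 crossings (≤ 13):
1. dragon 3 and trainer 3 cross → the rooftop.
2. trainer 3 crosses ← the basement.
3. dragon 1 and dragon 2 cross → the rooftop.
4. dragon 3 crosses ← the basement.
5. trainer 1 and trainer 2 cross → the rooftop.
6. dragon 2 and trainer 2 cross ← the basement.
7. trainer 2 and trainer 3 cross → the rooftop.
8. dragon 1 crosses ← the basement.
9. dragon 2 and dragon 3 cross → the rooftop.
10. trainer 1 crosses ← the basement.
11. dragon 1 and trainer 1 cross → the rooftop.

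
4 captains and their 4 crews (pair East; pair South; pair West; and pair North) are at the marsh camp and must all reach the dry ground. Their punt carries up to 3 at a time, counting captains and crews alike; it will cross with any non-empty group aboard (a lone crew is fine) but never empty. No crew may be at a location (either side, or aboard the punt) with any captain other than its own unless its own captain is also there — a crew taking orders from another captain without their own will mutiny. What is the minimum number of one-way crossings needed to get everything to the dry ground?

Counting alone: each trip to the dry ground takes at most 3 across and each return brings at least 1 back, so after t trips out (and t−1 returns) at most 3t − (t−1) of the 8 are across; that first reaches 8 at t = 4, so at least 7 crossings are needed.
The safety rule pushes this higher. Following every safe sequence of crossings, the most of the 8 that can be at the dry ground as the punt arrives there on crossing 7 is 7 — never all 8.
So no plan with fewer than 9 crossings exists, and this one achieves 9:
1. captain East and crew East cross → the dry ground.
2. captain East crosses ← the marsh camp.
3. captain East, captain South, and crew South cross → the dry ground.
4. captain East and crew East cross ← the marsh camp.
5. captain East, captain North, and captain West cross → the dry ground.
6. crew South crosses ← the marsh camp.
7. crew East and crew South cross → the dry ground.
8. crew East crosses ← the marsh camp.
9. crew East, crew North, and crew West cross → the dry ground.

9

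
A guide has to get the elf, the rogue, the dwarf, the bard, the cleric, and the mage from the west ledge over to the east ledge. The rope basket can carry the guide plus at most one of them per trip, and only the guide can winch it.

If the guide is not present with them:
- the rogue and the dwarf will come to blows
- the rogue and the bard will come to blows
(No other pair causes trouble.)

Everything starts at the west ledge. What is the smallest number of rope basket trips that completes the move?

13

Counting alone: the guide can take at most 1 across per trip to the east ledge, so moving all 6 needs at least 6 loaded trips out, with a return between consecutive ones — at least 11 crossings.
The safety rule pushes this higher. Following every safe sequence of crossings, the most of the 6 that can be at the east ledge as the rope basket arrives there on crossing 11 is 5 — never all 6.
So no plan with fewer than 13 crossings exists, and this one achieves 13:
1. Guide goes to the east ledge with the rogue.
2. Guide goes back to the west ledge alone.
3. Guide goes to the east ledge with the elf.
4. Guide goes back to the west ledge alone.
5. Guide goes to the east ledge with the dwarf.
6. Guide goes back to the west ledge with the rogue.
7. Guide goes to the east ledge with the bard.
8. Guide goes back to the west ledge alone.
9. Guide goes to the east ledge with the cleric.
10. Guide goes back to the west ledge alone.
11. Guide goes to the east ledge with the mage.
12. Guide goes back to the west ledge alone.
13. Guide goes to the east ledge with the rogue.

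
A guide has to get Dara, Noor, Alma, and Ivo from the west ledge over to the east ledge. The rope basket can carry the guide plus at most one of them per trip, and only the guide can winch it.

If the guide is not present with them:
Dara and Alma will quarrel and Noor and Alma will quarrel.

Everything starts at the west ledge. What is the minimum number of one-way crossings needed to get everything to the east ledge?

Counting alone: the guide can take at most 1 across per trip to the east ledge, so moving all 4 needs at least 4 loaded trips out, with a return between consecutive ones — at least 7 crossings.
The safety rule pushes this higher. Following every safe sequence of crossings, the most of the 4 that can be at the east ledge as the rope basket arrives there on crossing 7 is 3 — never all 4.
So no plan with fewer than 9 crossings exists, and this one achieves 9:
1. Guide goes to the east ledge with Alma.  [the west ledge: Dara, Ivo, Noor | the east ledge: Alma]
2. Guide goes back to the west ledge alone.  [the west ledge: Dara, Ivo, Noor | the east ledge: Alma]
3. Guide goes to the east ledge with Dara.  [the west ledge: Ivo, Noor | the east ledge: Alma, Dara]
4. Guide goes back to the west ledge with Alma.  [the west ledge: Alma, Ivo, Noor | the east ledge: Dara]
5. Guide goes to the east ledge with Noor.  [the west ledge: Alma, Ivo | the east ledge: Dara, Noor]
6. Guide goes back to the west ledge alone.  [the west ledge: Alma, Ivo | the east ledge: Dara, Noor]
7. Guide goes to the east ledge with Ivo.  [the west ledge: Alma | the east ledge: Dara, Ivo, Noor]
8. Guide goes back to the west ledge alone.  [the west ledge: Alma | the east ledge: Dara, Ivo, Noor]
9. Guide goes to the east ledge with Alma.  [the west ledge: — | the east ledge: Alma, Dara, Ivo, Noor]

9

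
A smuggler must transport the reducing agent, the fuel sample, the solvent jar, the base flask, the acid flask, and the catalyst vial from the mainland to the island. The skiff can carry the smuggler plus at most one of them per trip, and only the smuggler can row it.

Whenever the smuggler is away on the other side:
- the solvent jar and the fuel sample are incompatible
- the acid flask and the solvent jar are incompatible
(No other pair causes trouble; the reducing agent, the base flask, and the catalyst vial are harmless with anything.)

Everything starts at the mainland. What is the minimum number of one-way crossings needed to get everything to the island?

13

Counting alone: the smuggler can take at most 1 across per trip to the island, so moving all 6 needs at least 6 loaded trips out, with a return between consecutive ones — at least 11 crossings.
The safety rule pushes this higher. Following every safe sequence of crossings, the most of the 6 that can be at the island as the skiff arrives there on crossing 11 is 5 — never all 6.
So no plan with fewer than 13 crossings exists, and this one achieves 13:
1. Smuggler goes to the island with the solvent jar.  [the mainland: the acid flask, the base flask, the catalyst vial, the fuel sample, the reducing agent | the island: the solvent jar]
2. Smuggler goes back to the mainland alone.  [the mainland: the acid flask, the base flask, the catalyst vial, the fuel sample, the reducing agent | the island: the solvent jar]
3. Smuggler goes to the island with the reducing agent.  [the mainland: the acid flask, the base flask, the catalyst vial, the fuel sample | the island: the reducing agent, the solvent jar]
4. Smuggler goes back to the mainland alone.  [the mainland: the acid flask, the base flask, the catalyst vial, the fuel sample | the island: the reducing agent, the solvent jar]
5. Smuggler goes to the island with the fuel sample.  [the mainland: the acid flask, the base flask, the catalyst vial | the island: the fuel sample, the reducing agent, the solvent jar]
6. Smuggler goes back to the mainland with the solvent jar.  [the mainland: the acid flask, the base flask, the catalyst vial, the solvent jar | the island: the fuel sample, the reducing agent]
7. Smuggler goes to the island with the acid flask.  [the mainland: the base flask, the catalyst vial, the solvent jar | the island: the acid flask, the fuel sample, the reducing agent]
8. Smuggler goes back to the mainland alone.  [the mainland: the base flask, the catalyst vial, the solvent jar | the island: the acid flask, the fuel sample, the reducing agent]
9. Smuggler goes to the island with the base flask.  [the mainland: the catalyst vial, the solvent jar | the island: the acid flask, the base flask, the fuel sample, the reducing agent]
10. Smuggler goes back to the mainland alone.  [the mainland: the catalyst vial, the solvent jar | the island: the acid flask, the base flask, the fuel sample, the reducing agent]
11. Smuggler goes to the island with the catalyst vial.  [the mainland: the solvent jar | the island: the acid flask, the base flask, the catalyst vial, the fuel sample, the reducing agent]
12. Smuggler goes back to the mainland alone.  [the mainland: the solvent jar | the island: the acid flask, the base flask, the catalyst vial, the fuel sample, the reducing agent]
13. Smuggler goes to the island with the solvent jar.  [the mainland: — | the island: the acid flask, the base flask, the catalyst vial, the fuel sample, the reducing agent, the solvent jar]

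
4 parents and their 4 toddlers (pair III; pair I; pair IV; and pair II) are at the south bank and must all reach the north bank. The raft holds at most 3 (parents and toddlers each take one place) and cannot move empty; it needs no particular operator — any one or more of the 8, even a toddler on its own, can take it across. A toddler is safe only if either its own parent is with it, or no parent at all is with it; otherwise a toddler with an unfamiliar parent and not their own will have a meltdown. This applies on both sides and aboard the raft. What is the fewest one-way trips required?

9

Counting alone: each trip to the north bank takes at most 3 across and each return brings at least 1 back, so after t trips out (and t−1 returns) at most 3t − (t−1) of the 8 are across; that first reaches 8 at t = 4, so at least 7 crossings are needed.
The safety rule pushes this higher. Following every safe sequence of crossings, the most of the 8 that can be at the north bank as the raft arrives there on crossing 7 is 7 — never all 8.
So no plan with fewer than 9 crossings exists, and this one achieves 9:
1. parent III and toddler III cross → the north bank.
2. parent III crosses ← the south bank.
3. parent I, parent III, and toddler I cross → the north bank.
4. parent III and toddler III cross ← the south bank.
5. parent II, parent III, and parent IV cross → the north bank.
6. toddler I crosses ← the south bank.
7. toddler I and toddler III cross → the north bank.
8. toddler III crosses ← the south bank.
9. toddler II, toddler III, and toddler IV cross → the north bank.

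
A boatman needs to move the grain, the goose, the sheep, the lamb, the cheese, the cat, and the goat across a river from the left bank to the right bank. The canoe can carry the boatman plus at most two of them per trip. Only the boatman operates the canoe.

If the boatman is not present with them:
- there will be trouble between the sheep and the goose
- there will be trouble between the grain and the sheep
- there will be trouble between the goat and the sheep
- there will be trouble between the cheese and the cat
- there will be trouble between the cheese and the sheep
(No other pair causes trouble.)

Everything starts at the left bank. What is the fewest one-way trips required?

9

Counting alone: the boatman can take at most 2 across per trip to the right bank, so moving all 7 needs at least 4 loaded trips out, with a return between consecutive ones — at least 7 crossings.
The safety rule pushes this higher. Following every safe sequence of crossings, the most of the 7 that can be at the right bank as the canoe arrives there on crossing 7 is 6 — never all 7.
So no plan with fewer than 9 crossings exists, and this one achieves 9:
1. Boatman goes to the right bank with the cheese and the sheep.  [the left bank: the cat, the goat, the goose, the grain, the lamb | the right bank: the cheese, the sheep]
2. Boatman goes back to the left bank with the sheep.  [the left bank: the cat, the goat, the goose, the grain, the lamb, the sheep | the right bank: the cheese]
3. Boatman goes to the right bank with the grain and the sheep.  [the left bank: the cat, the goat, the goose, the lamb | the right bank: the cheese, the grain, the sheep]
4. Boatman goes back to the left bank with the sheep.  [the left bank: the cat, the goat, the goose, the lamb, the sheep | the right bank: the cheese, the grain]
5. Boatman goes to the right bank with the goose and the sheep.  [the left bank: the cat, the goat, the lamb | the right bank: the cheese, the goose, the grain, the sheep]
6. Boatman goes back to the left bank with the sheep.  [the left bank: the cat, the goat, the lamb, the sheep | the right bank: the cheese, the goose, the grain]
7. Boatman goes to the right bank with the goat and the lamb.  [the left bank: the cat, the sheep | the right bank: the cheese, the goat, the goose, the grain, the lamb]
8. Boatman goes back to the left bank alone.  [the left bank: the cat, the sheep | the right bank: the cheese, the goat, the goose, the grain, the lamb]
9. Boatman goes to the right bank with the cat and the sheep.  [the left bank: — | the right bank: the cat, the cheese, the goat, the goose, the grain, the lamb, the sheep]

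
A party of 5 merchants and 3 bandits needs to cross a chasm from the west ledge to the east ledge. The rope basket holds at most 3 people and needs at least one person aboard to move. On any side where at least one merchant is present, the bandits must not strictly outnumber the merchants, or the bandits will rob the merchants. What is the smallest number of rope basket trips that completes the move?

Counting alone: each trip to the east ledge takes at most 3 across and each return brings at least 1 back, so after t trips out (and t−1 returns) at most 3t − (t−1) of the 8 are across; that first reaches 8 at t = 4, so at least 7 crossings are needed.
The plan below uses exactly 7 crossings, so it is optimal:
1. 2 bandits → the east ledge.  (the west ledge: 5M 1B; the east ledge: 0M 2B)
2. 1 bandit ← the west ledge.  (the west ledge: 5M 2B; the east ledge: 0M 1B)
3. 2 merchants and 1 bandit → the east ledge.  (the west ledge: 3M 1B; the east ledge: 2M 2B)
4. 1 bandit ← the west ledge.  (the west ledge: 3M 2B; the east ledge: 2M 1B)
5. 1 merchant and 2 bandits → the east ledge.  (the west ledge: 2M 0B; the east ledge: 3M 3B)
6. 1 bandit ← the west ledge.  (the west ledge: 2M 1B; the east ledge: 3M 2B)
7. 2 merchants and 1 bandit → the east ledge.  (the west ledge: 0M 0B; the east ledge: 5M 3B)

7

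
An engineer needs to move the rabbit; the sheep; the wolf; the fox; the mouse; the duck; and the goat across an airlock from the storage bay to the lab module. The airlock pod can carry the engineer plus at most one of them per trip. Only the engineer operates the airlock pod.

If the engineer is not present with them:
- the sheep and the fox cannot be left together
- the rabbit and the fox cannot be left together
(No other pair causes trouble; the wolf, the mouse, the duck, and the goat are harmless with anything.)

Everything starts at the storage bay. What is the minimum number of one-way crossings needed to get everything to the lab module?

Counting alone: the engineer can take at most 1 across per trip to the lab module, so moving all 7 needs at least 7 loaded trips out, with a return between consecutive ones — at least 13 crossings.
The safety rule pushes this higher. Following every safe sequence of crossings, the most of the 7 that can be at the lab module as the airlock pod arrives there on crossing 13 is 6 — never all 7.
So no plan with fewer than 15 crossings exists, and this one achieves 15:
1. Engineer goes to the lab module with the fox.  [the storage bay: the duck, the goat, the mouse, the rabbit, the sheep, the wolf | the lab module: the fox]
2. Engineer goes back to the storage bay alone.  [the storage bay: the duck, the goat, the mouse, the rabbit, the sheep, the wolf | the lab module: the fox]
3. Engineer goes to the lab module with the rabbit.  [the storage bay: the duck, the goat, the mouse, the sheep, the wolf | the lab module: the fox, the rabbit]
4. Engineer goes back to the storage bay with the fox.  [the storage bay: the duck, the fox, the goat, the mouse, the sheep, the wolf | the lab module: the rabbit]
5. Engineer goes to the lab module with the sheep.  [the storage bay: the duck, the fox, the goat, the mouse, the wolf | the lab module: the rabbit, the sheep]
6. Engineer goes back to the storage bay alone.  [the storage bay: the duck, the fox, the goat, the mouse, the wolf | the lab module: the rabbit, the sheep]
7. Engineer goes to the lab module with the wolf.  [the storage bay: the duck, the fox, the goat, the mouse | the lab module: the rabbit, the sheep, the wolf]
8. Engineer goes back to the storage bay alone.  [the storage bay: the duck, the fox, the goat, the mouse | the lab module: the rabbit, the sheep, the wolf]
9. Engineer goes to the lab module with the mouse.  [the storage bay: the duck, the fox, the goat | the lab module: the mouse, the rabbit, the sheep, the wolf]
10. Engineer goes back to the storage bay alone.  [the storage bay: the duck, the fox, the goat | the lab module: the mouse, the rabbit, the sheep, the wolf]
11. Engineer goes to the lab module with the duck.  [the storage bay: the fox, the goat | the lab module: the duck, the mouse, the rabbit, the sheep, the wolf]
12. Engineer goes back to the storage bay alone.  [the storage bay: the fox, the goat | the lab module: the duck, the mouse, the rabbit, the sheep, the wolf]
13. Engineer goes to the lab module with the goat.  [the storage bay: the fox | the lab module: the duck, the goat, the mouse, the rabbit, the sheep, the wolf]
14. Engineer goes back to the storage bay alone.  [the storage bay: the fox | the lab module: the duck, the goat, the mouse, the rabbit, the sheep, the wolf]
15. Engineer goes to the lab module with the fox.  [the storage bay: — | the lab module: the duck, the fox, the goat, the mouse, the rabbit, the sheep, the wolf]

15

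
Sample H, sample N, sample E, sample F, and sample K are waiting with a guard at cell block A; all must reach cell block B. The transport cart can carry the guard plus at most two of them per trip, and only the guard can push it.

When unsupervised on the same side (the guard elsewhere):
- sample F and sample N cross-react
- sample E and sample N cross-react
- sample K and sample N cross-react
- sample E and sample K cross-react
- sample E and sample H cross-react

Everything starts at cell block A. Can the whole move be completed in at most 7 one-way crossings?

Yes — this plan uses 7 crossings (≤ 7):
1. Guard goes to cell block B with sample E and sample N.
2. Guard goes back to cell block A with sample N.
3. Guard goes to cell block B with sample H and sample N.
4. Guard goes back to cell block A with sample E.
5. Guard goes to cell block B with sample F and sample K.
6. Guard goes back to cell block A with sample N.
7. Guard goes to cell block B with sample E and sample N.

Yes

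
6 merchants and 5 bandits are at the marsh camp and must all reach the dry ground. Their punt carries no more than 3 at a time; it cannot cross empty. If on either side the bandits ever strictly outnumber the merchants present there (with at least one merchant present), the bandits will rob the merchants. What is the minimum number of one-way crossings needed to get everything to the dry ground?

Counting alone: each trip to the dry ground takes at most 3 across and each return brings at least 1 back, so after t trips out (and t−1 returns) at most 3t − (t−1) of the 11 are across; that first reaches 11 at t = 5, so at least 9 crossings are needed.
The plan below uses exactly 9 crossings, so it is optimal:
1. 3 bandits → the dry ground.  (the marsh camp: 6M 2B; the dry ground: 0M 3B)
2. 1 bandit ← the marsh camp.  (the marsh camp: 6M 3B; the dry ground: 0M 2B)
3. 3 merchants → the dry ground.  (the marsh camp: 3M 3B; the dry ground: 3M 2B)
4. 1 merchant ← the marsh camp.  (the marsh camp: 4M 3B; the dry ground: 2M 2B)
5. 2 merchants and 1 bandit → the dry ground.  (the marsh camp: 2M 2B; the dry ground: 4M 3B)
6. 1 merchant ← the marsh camp.  (the marsh camp: 3M 2B; the dry ground: 3M 3B)
7. 2 merchants and 1 bandit → the dry ground.  (the marsh camp: 1M 1B; the dry ground: 5M 4B)
8. 1 merchant ← the marsh camp.  (the marsh camp: 2M 1B; the dry ground: 4M 4B)
9. 2 merchants and 1 bandit → the dry ground.  (the marsh camp: 0M 0B; the dry ground: 6M 5B)

9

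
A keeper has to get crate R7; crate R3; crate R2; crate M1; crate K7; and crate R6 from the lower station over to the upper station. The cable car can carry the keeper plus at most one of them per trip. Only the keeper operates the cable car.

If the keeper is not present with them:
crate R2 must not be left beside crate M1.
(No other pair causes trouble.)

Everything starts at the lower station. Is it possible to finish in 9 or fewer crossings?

No

Counting alone: the keeper can take at most 1 across per trip to the upper station, so moving all 6 needs at least 6 loaded trips out, with a return between consecutive ones — at least 11 crossings.
Since 9 < 11, 9 crossings cannot be enough. (The shortest complete plan in fact takes 11:)
1. Keeper goes to the upper station with crate R2.  [the lower station: crate K7, crate M1, crate R3, crate R6, crate R7 | the upper station: crate R2]
2. Keeper goes back to the lower station alone.  [the lower station: crate K7, crate M1, crate R3, crate R6, crate R7 | the upper station: crate R2]
3. Keeper goes to the upper station with crate R7.  [the lower station: crate K7, crate M1, crate R3, crate R6 | the upper station: crate R2, crate R7]
4. Keeper goes back to the lower station alone.  [the lower station: crate K7, crate M1, crate R3, crate R6 | the upper station: crate R2, crate R7]
5. Keeper goes to the upper station with crate R3.  [the lower station: crate K7, crate M1, crate R6 | the upper station: crate R2, crate R3, crate R7]
6. Keeper goes back to the lower station alone.  [the lower station: crate K7, crate M1, crate R6 | the upper station: crate R2, crate R3, crate R7]
7. Keeper goes to the upper station with crate K7.  [the lower station: crate M1, crate R6 | the upper station: crate K7, crate R2, crate R3, crate R7]
8. Keeper goes back to the lower station alone.  [the lower station: crate M1, crate R6 | the upper station: crate K7, crate R2, crate R3, crate R7]
9. Keeper goes to the upper station with crate R6.  [the lower station: crate M1 | the upper station: crate K7, crate R2, crate R3, crate R6, crate R7]
10. Keeper goes back to the lower station alone.  [the lower station: crate M1 | the upper station: crate K7, crate R2, crate R3, crate R6, crate R7]
11. Keeper goes to the upper station with crate M1.  [the lower station: — | the upper station: crate K7, crate M1, crate R2, crate R3, crate R6, crate R7]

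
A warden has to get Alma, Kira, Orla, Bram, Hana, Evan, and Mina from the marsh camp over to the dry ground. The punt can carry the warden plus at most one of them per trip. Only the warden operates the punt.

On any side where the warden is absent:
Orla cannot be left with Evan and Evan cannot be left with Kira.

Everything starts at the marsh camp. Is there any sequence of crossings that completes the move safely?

Yes

1. Warden goes to the dry ground with Evan.  [the marsh camp: Alma, Bram, Hana, Kira, Mina, Orla | the dry ground: Evan]
2. Warden goes back to the marsh camp alone.  [the marsh camp: Alma, Bram, Hana, Kira, Mina, Orla | the dry ground: Evan]
3. Warden goes to the dry ground with Alma.  [the marsh camp: Bram, Hana, Kira, Mina, Orla | the dry ground: Alma, Evan]
4. Warden goes back to the marsh camp alone.  [the marsh camp: Bram, Hana, Kira, Mina, Orla | the dry ground: Alma, Evan]
5. Warden goes to the dry ground with Kira.  [the marsh camp: Bram, Hana, Mina, Orla | the dry ground: Alma, Evan, Kira]
6. Warden goes back to the marsh camp with Evan.  [the marsh camp: Bram, Evan, Hana, Mina, Orla | the dry ground: Alma, Kira]
7. Warden goes to the dry ground with Orla.  [the marsh camp: Bram, Evan, Hana, Mina | the dry ground: Alma, Kira, Orla]
8. Warden goes back to the marsh camp alone.  [the marsh camp: Bram, Evan, Hana, Mina | the dry ground: Alma, Kira, Orla]
9. Warden goes to the dry ground with Bram.  [the marsh camp: Evan, Hana, Mina | the dry ground: Alma, Bram, Kira, Orla]
10. Warden goes back to the marsh camp alone.  [the marsh camp: Evan, Hana, Mina | the dry ground: Alma, Bram, Kira, Orla]
11. Warden goes to the dry ground with Hana.  [the marsh camp: Evan, Mina | the dry ground: Alma, Bram, Hana, Kira, Orla]
12. Warden goes back to the marsh camp alone.  [the marsh camp: Evan, Mina | the dry ground: Alma, Bram, Hana, Kira, Orla]
13. Warden goes to the dry ground with Mina.  [the marsh camp: Evan | the dry ground: Alma, Bram, Hana, Kira, Mina, Orla]
14. Warden goes back to the marsh camp alone.  [the marsh camp: Evan | the dry ground: Alma, Bram, Hana, Kira, Mina, Orla]
15. Warden goes to the dry ground with Evan.  [the marsh camp: — | the dry ground: Alma, Bram, Evan, Hana, Kira, Mina, Orla]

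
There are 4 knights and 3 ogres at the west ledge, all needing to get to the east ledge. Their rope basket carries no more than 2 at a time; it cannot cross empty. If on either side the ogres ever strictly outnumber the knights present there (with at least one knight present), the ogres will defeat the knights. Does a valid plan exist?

Yes

1. 2 ogres → the east ledge.  (the west ledge: 4K 1O; the east ledge: 0K 2O)
2. 1 ogre ← the west ledge.  (the west ledge: 4K 2O; the east ledge: 0K 1O)
3. 2 ogres → the east ledge.  (the west ledge: 4K 0O; the east ledge: 0K 3O)
4. 1 ogre ← the west ledge.  (the west ledge: 4K 1O; the east ledge: 0K 2O)
5. 2 knights → the east ledge.  (the west ledge: 2K 1O; the east ledge: 2K 2O)
6. 1 ogre ← the west ledge.  (the west ledge: 2K 2O; the east ledge: 2K 1O)
7. 1 knight and 1 ogre → the east ledge.  (the west ledge: 1K 1O; the east ledge: 3K 2O)
8. 1 knight ← the west ledge.  (the west ledge: 2K 1O; the east ledge: 2K 2O)
9. 1 knight and 1 ogre → the east ledge.  (the west ledge: 1K 0O; the east ledge: 3K 3O)
10. 1 ogre ← the west ledge.  (the west ledge: 1K 1O; the east ledge: 3K 2O)
11. 1 knight and 1 ogre → the east ledge.  (the west ledge: 0K 0O; the east ledge: 4K 3O)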